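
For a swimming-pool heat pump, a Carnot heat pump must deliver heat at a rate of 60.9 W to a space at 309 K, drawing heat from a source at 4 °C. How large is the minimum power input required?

T_C = 4 °C → 4 + 273.15 = 277.15 K.
The Carnot heat-pump COP is COP_HP = T_H/(T_H − T_C) = 309.00/31.85 = 9.7017.
W = Q_H/COP_HP = 60.9/9.7017 = 6.28 W.

Ẇ_in ≈ 6.28 W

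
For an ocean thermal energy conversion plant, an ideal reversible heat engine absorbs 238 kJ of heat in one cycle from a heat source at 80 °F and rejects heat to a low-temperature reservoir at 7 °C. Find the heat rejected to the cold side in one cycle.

T_H = 80 °F → (80 − 32) × 5/9 = 26.67 °C = 299.82 K.
T_C = 7 °C → 7 + 273.15 = 280.15 K.
η_rev = 1 − T_C/T_H = 1 − 280.15/299.82 = 0.0656.
For a reversible cycle Q_C/Q_H = T_C/T_H, so Q_C = 238 × 280.15/299.82 = 222 kJ.

Q_C ≈ 222 kJ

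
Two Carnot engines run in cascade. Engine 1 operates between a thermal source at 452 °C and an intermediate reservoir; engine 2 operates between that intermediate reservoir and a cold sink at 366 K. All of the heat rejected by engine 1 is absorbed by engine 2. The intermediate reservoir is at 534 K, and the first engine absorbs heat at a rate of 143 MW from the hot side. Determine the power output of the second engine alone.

T_H = 452 °C → 452 + 273.15 = 725.15 K.
Heat entering the second stage: Q_m = Q_H·(T_m/T_H) = 143 × 534.00/725.15 = 105 MW.
Second-stage efficiency η₂ = 1 − T_C/T_m = 1 − 366.00/534.00 = 0.3146, so W₂ = η₂·Q_m = 33.1 MW.

Ẇ₂ ≈ 33.1 MW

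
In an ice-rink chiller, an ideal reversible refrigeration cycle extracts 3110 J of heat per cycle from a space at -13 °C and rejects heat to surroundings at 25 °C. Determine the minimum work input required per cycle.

T_H = 25 °C → 25 + 273.15 = 298.15 K.
T_C = -13 °C → -13 + 273.15 = 260.15 K.
The reversible coefficient of performance is COP_R = T_C/(T_H − T_C) = 260.15/38.00 = 6.8461.
W = Q_C/COP_R = 3110/6.8461 = 454.3 J.

W_in ≈ 454.3 J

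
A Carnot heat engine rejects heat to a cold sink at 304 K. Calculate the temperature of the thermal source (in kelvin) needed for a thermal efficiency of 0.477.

From η = 1 − T_C/T_H, solving for T_H gives T_H = T_C/(1 − η) = 304.00/(1 − 0.477) = 581 K.

T_H ≈ 581 K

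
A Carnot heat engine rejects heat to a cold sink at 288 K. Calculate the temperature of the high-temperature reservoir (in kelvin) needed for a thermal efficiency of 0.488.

From η = 1 − T_C/T_H, solving for T_H gives T_H = T_C/(1 − η) = 288.00/(1 − 0.488) = 562.5 K.

T_H ≈ 562.5 K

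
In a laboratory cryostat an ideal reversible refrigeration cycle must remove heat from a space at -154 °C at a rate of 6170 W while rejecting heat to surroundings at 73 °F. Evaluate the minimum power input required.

T_H = 73 °F → (73 − 32) × 5/9 = 22.78 °C = 295.93 K.
T_C = -154 °C → -154 + 273.15 = 119.15 K.
For a reversible refrigerator, COP_R = T_C/(T_H − T_C) = 119.15/176.78 = 0.6740.
W = Q_C/COP_R = 6170/0.6740 = 9150 W.

Ẇ_in ≈ 9150 W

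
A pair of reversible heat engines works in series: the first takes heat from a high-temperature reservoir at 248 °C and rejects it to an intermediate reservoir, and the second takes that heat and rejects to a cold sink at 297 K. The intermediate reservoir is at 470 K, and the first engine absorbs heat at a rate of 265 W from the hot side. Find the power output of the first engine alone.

T_H = 248 °C → 248 + 273.15 = 521.15 K.
First-stage efficiency η₁ = 1 − T_m/T_H = 1 − 470.00/521.15 = 0.0981.
W₁ = η₁·Q_H = 0.0981 × 265 = 26.0 W.

Ẇ₁ ≈ 26.0 W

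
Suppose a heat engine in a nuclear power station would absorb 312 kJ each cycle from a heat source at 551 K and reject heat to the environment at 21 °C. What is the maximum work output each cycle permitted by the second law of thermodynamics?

W_max ≈ 145 kJ

T_C = 21 °C → 21 + 273.15 = 294.15 K.
No engine can exceed the Carnot limit: η_max = 1 − T_C/T_H = 1 − 294.15/551.00 = 0.4662.
W_max = η_max · Q_H = 0.4662 × 312 = 145 kJ.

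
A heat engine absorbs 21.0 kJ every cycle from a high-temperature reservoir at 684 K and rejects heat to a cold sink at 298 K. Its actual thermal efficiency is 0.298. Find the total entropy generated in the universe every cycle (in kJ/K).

W = η·Q_H = 0.298 × 21.0 = 6.258 kJ, so Q_C = Q_H − W = 14.74 kJ.
The hot reservoir loses entropy Q_H/T_H = 21.0/684.00 = 0.03070 kJ/K; the cold reservoir gains Q_C/T_C = 14.74/298.00 = 0.04947 kJ/K.
ΔS_univ = −Q_H/T_H + Q_C/T_C = 0.0188 kJ/K (> 0, since η = 0.298 < η_Carnot = 0.564).

ΔS_univ ≈ 0.0188 kJ/K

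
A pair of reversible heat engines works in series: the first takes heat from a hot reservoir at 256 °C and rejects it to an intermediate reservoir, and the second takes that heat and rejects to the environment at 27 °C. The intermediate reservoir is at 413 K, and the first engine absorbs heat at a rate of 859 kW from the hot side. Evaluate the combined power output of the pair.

T_H = 256 °C → 256 + 273.15 = 529.15 K.
T_C = 27 °C → 27 + 273.15 = 300.15 K.
Two reversible stages in series are equivalent to a single Carnot engine between T_H and T_C, so η_total = 1 − T_C/T_H = 1 − 300.15/529.15 = 0.4328.
W_total = η_total · Q_H = 0.4328 × 859 = 372 kW.

Ẇ_total ≈ 372 kW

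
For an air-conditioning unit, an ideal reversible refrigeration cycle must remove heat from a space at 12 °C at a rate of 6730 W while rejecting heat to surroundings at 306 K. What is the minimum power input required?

Ẇ_in ≈ 492 W

T_C = 12 °C → 12 + 273.15 = 285.15 K.
For a reversible refrigerator, COP_R = T_C/(T_H − T_C) = 285.15/20.85 = 13.6763.
W = Q_C/COP_R = 6730/13.6763 = 492 W.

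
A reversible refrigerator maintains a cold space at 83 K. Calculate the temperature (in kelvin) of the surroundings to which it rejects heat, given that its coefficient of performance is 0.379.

T_H ≈ 302 K

COP_R = T_C/(T_H − T_C) ⇒ T_H = T_C·(1 + 1/COP_R) = 83.00 × (1 + 1/0.379) = 302 K.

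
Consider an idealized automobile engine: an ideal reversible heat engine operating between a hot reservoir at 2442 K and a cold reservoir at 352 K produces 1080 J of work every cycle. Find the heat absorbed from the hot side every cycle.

Q_H ≈ 1262 J

Since the cycle is reversible, η = 1 − T_C/T_H = 1 − 352.00/2442.00 = 0.8559.
Q_H = W/η = 1080/0.8559 = 1262 J.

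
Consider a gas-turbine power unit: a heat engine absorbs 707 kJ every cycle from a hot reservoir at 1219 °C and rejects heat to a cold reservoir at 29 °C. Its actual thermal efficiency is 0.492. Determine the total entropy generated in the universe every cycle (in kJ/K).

T_H = 1219 °C → 1219 + 273.15 = 1492.15 K.
T_C = 29 °C → 29 + 273.15 = 302.15 K.
W = η·Q_H = 0.492 × 707 = 347.8 kJ, so Q_C = Q_H − W = 359.2 kJ.
Reservoir entropy changes: ΔS_H = −Q_H/T_H = −707/1492.15 = -0.4738 kJ/K and ΔS_C = +Q_C/T_C = 359.2/302.15 = 1.189 kJ/K.
ΔS_univ = −Q_H/T_H + Q_C/T_C = 0.715 kJ/K (> 0, since η = 0.492 < η_Carnot = 0.798).

ΔS_univ ≈ 0.715 kJ/K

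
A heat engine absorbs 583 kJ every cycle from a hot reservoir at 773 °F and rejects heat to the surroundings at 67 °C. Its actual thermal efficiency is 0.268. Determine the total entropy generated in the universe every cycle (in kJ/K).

ΔS_univ ≈ 0.403 kJ/K

T_H = 773 °F → (773 − 32) × 5/9 = 411.67 °C = 684.82 K.
T_C = 67 °C → 67 + 273.15 = 340.15 K.
W = η·Q_H = 0.268 × 583 = 156.2 kJ, so Q_C = Q_H − W = 426.8 kJ.
Reservoir entropy changes: ΔS_H = −Q_H/T_H = −583/684.82 = -0.8513 kJ/K and ΔS_C = +Q_C/T_C = 426.8/340.15 = 1.255 kJ/K.
ΔS_univ = −Q_H/T_H + Q_C/T_C = 0.403 kJ/K (> 0, since η = 0.268 < η_Carnot = 0.503).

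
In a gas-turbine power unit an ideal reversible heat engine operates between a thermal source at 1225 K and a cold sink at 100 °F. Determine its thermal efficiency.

η ≈ 0.746

T_C = 100 °F → (100 − 32) × 5/9 = 37.78 °C = 310.93 K.
Carnot efficiency: η = 1 − T_C/T_H = 1 − 310.93/1225.00 = 0.746.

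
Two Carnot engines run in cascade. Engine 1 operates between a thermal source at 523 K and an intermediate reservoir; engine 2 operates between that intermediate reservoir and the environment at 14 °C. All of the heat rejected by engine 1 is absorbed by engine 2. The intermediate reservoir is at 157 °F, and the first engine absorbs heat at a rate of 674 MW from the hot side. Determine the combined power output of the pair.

Ẇ_total ≈ 304 MW

T_C = 14 °C → 14 + 273.15 = 287.15 K.
Two reversible stages in series are equivalent to a single Carnot engine between T_H and T_C, so η_total = 1 − T_C/T_H = 1 − 287.15/523.00 = 0.4510.
W_total = η_total · Q_H = 0.4510 × 674 = 304 MW.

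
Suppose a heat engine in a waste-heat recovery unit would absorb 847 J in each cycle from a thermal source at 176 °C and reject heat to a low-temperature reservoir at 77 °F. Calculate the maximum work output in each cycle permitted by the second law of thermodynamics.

W_max ≈ 285 J

T_H = 176 °C → 176 + 273.15 = 449.15 K.
T_C = 77 °F → (77 − 32) × 5/9 = 25.00 °C = 298.15 K.
By the Carnot theorem, η_max = 1 − T_C/T_H = 1 − 298.15/449.15 = 0.3362.
W_max = η_max · Q_H = 0.3362 × 847 = 285 J.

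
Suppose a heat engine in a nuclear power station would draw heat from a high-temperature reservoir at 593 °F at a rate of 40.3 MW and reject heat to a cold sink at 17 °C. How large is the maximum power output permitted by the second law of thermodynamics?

T_H = 593 °F → (593 − 32) × 5/9 = 311.67 °C = 584.82 K.
T_C = 17 °C → 17 + 273.15 = 290.15 K.
By the Carnot theorem, η_max = 1 − T_C/T_H = 1 − 290.15/584.82 = 0.5039.
W_max = η_max · Q_H = 0.5039 × 40.3 = 20.3 MW.

Ẇ_max ≈ 20.3 MW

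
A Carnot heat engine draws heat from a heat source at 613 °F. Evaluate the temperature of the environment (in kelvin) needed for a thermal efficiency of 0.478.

T_H = 613 °F → (613 − 32) × 5/9 = 322.78 °C = 595.93 K.
From η = 1 − T_C/T_H, T_C = T_H·(1 − η) = 595.93 × (1 − 0.478) = 311 K.

T_C ≈ 311 K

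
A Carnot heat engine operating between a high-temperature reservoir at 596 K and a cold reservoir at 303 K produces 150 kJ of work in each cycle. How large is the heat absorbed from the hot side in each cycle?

Q_H ≈ 305 kJ

For a reversible engine, η = 1 − T_C/T_H = 1 − 303.00/596.00 = 0.4916.
Q_H = W/η = 150/0.4916 = 305 kJ.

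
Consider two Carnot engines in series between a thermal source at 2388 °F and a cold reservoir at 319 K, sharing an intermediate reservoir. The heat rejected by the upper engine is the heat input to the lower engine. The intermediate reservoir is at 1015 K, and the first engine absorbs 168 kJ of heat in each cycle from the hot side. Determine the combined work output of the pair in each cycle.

W_total ≈ 134.1 kJ

T_H = 2388 °F → (2388 − 32) × 5/9 = 1308.89 °C = 1582.04 K.
Two reversible stages in series are equivalent to a single Carnot engine between T_H and T_C, so η_total = 1 − T_C/T_H = 1 − 319.00/1582.04 = 0.7984.
W_total = η_total · Q_H = 0.7984 × 168 = 134.1 kJ.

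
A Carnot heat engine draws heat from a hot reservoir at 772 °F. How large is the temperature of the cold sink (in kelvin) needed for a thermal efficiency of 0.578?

T_H = 772 °F → (772 − 32) × 5/9 = 411.11 °C = 684.26 K.
From η = 1 − T_C/T_H, T_C = T_H·(1 − η) = 684.26 × (1 − 0.578) = 288.8 K.

T_C ≈ 288.8 K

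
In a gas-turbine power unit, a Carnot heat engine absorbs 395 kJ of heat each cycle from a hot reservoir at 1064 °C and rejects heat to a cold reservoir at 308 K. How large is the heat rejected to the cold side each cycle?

Q_C ≈ 91.0 kJ

T_H = 1064 °C → 1064 + 273.15 = 1337.15 K.
For a reversible engine, η = 1 − T_C/T_H = 1 − 308.00/1337.15 = 0.7697.
For a reversible cycle Q_C/Q_H = T_C/T_H, so Q_C = 395 × 308.00/1337.15 = 91.0 kJ.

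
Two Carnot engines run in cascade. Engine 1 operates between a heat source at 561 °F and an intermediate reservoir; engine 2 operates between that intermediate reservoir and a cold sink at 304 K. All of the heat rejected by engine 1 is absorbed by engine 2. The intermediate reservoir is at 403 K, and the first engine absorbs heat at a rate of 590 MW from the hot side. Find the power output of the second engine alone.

Ẇ₂ ≈ 103 MW

T_H = 561 °F → (561 − 32) × 5/9 = 293.89 °C = 567.04 K.
Heat entering the second stage: Q_m = Q_H·(T_m/T_H) = 590 × 403.00/567.04 = 419 MW.
Second-stage efficiency η₂ = 1 − T_C/T_m = 1 − 304.00/403.00 = 0.2457, so W₂ = η₂·Q_m = 103 MW.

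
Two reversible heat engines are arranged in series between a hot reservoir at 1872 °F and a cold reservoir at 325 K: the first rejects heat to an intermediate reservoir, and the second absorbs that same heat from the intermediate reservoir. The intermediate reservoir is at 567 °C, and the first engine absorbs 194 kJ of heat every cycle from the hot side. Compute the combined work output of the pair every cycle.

W_total ≈ 145 kJ

T_H = 1872 °F → (1872 − 32) × 5/9 = 1022.22 °C = 1295.37 K.
Two reversible stages in series are equivalent to a single Carnot engine between T_H and T_C, so η_total = 1 − T_C/T_H = 1 − 325.00/1295.37 = 0.7491.
W_total = η_total · Q_H = 0.7491 × 194 = 145 kJ.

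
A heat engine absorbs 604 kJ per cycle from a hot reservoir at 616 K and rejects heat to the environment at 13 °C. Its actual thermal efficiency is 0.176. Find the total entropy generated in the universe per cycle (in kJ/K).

ΔS_univ ≈ 0.759 kJ/K

T_C = 13 °C → 13 + 273.15 = 286.15 K.
W = η·Q_H = 0.176 × 604 = 106.3 kJ, so Q_C = Q_H − W = 497.7 kJ.
The hot reservoir loses entropy Q_H/T_H = 604/616.00 = 0.9805 kJ/K; the cold reservoir gains Q_C/T_C = 497.7/286.15 = 1.739 kJ/K.
ΔS_univ = −Q_H/T_H + Q_C/T_C = 0.759 kJ/K (> 0, since η = 0.176 < η_Carnot = 0.535).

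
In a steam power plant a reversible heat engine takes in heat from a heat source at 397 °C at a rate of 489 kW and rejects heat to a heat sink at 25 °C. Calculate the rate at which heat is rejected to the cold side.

Q̇_C ≈ 218 kW

T_H = 397 °C → 397 + 273.15 = 670.15 K.
T_C = 25 °C → 25 + 273.15 = 298.15 K.
η_rev = 1 − T_C/T_H = 1 − 298.15/670.15 = 0.5551.
For a reversible cycle Q_C/Q_H = T_C/T_H, so Q_C = 489 × 298.15/670.15 = 218 kW.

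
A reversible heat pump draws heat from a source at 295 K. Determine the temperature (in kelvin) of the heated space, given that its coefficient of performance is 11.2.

COP_HP = T_H/(T_H − T_C) ⇒ T_H = T_C·COP_HP/(COP_HP − 1) = 295.00 × 11.2/(11.2 − 1) = 323.9 K.

T_H ≈ 323.9 K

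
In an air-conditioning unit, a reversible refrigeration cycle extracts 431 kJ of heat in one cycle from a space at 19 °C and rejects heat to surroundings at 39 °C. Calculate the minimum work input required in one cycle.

W_in ≈ 29.5 kJ

T_H = 39 °C → 39 + 273.15 = 312.15 K.
T_C = 19 °C → 19 + 273.15 = 292.15 K.
For a reversible refrigerator, COP_R = T_C/(T_H − T_C) = 292.15/20.00 = 14.6075.
W = Q_C/COP_R = 431/14.6075 = 29.5 kJ.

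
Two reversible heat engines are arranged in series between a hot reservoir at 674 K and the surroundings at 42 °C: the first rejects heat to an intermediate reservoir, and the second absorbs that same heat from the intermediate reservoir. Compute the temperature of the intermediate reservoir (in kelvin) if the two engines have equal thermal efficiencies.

T_m ≈ 461 K

T_C = 42 °C → 42 + 273.15 = 315.15 K.
Equal efficiencies require 1 − T_m/T_H = 1 − T_C/T_m, i.e. T_m/T_H = T_C/T_m, so T_m = √(T_H·T_C) = √(674.00 × 315.15) = 461 K.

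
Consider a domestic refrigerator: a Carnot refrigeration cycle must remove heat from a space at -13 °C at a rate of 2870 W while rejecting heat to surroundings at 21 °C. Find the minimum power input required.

T_H = 21 °C → 21 + 273.15 = 294.15 K.
T_C = -13 °C → -13 + 273.15 = 260.15 K.
COP_R = T_C/(T_H − T_C) = 260.15/34.00 = 7.6515.
W = Q_C/COP_R = 2870/7.6515 = 375.1 W.

Ẇ_in ≈ 375.1 W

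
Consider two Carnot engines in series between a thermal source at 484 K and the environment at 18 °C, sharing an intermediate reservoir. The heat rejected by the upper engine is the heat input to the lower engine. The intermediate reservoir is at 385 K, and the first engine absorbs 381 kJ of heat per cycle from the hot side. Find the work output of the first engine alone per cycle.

T_C = 18 °C → 18 + 273.15 = 291.15 K.
First-stage efficiency η₁ = 1 − T_m/T_H = 1 − 385.00/484.00 = 0.2045.
W₁ = η₁·Q_H = 0.2045 × 381 = 77.93 kJ.

W₁ ≈ 77.93 kJ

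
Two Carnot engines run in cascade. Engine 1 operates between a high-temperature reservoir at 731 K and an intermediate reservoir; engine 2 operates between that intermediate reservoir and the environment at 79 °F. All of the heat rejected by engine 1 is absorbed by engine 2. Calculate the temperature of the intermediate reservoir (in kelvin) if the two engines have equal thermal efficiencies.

T_C = 79 °F → (79 − 32) × 5/9 = 26.11 °C = 299.26 K.
Equal efficiencies require 1 − T_m/T_H = 1 − T_C/T_m, i.e. T_m/T_H = T_C/T_m, so T_m = √(T_H·T_C) = √(731.00 × 299.26) = 468 K.

T_m ≈ 468 K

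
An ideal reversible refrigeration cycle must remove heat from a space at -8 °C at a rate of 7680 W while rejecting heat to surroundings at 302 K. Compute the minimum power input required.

Ẇ_in ≈ 1067 W

T_C = -8 °C → -8 + 273.15 = 265.15 K.
Carnot COP: COP_R = T_C/(T_H − T_C) = 265.15/36.85 = 7.1954.
W = Q_C/COP_R = 7680/7.1954 = 1067 W.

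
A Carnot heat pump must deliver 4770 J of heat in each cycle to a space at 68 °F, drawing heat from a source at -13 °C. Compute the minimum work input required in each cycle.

T_H = 68 °F → (68 − 32) × 5/9 = 20.00 °C = 293.15 K.
T_C = -13 °C → -13 + 273.15 = 260.15 K.
Reversible heating COP: COP_HP = T_H/(T_H − T_C) = 293.15/33.00 = 8.8833.
W = Q_H/COP_HP = 4770/8.8833 = 537.0 J.

W_in ≈ 537.0 J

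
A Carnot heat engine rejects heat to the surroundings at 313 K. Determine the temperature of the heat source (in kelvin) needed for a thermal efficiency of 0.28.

T_H ≈ 435 K

From η = 1 − T_C/T_H, solving for T_H gives T_H = T_C/(1 − η) = 313.00/(1 − 0.28) = 435 K.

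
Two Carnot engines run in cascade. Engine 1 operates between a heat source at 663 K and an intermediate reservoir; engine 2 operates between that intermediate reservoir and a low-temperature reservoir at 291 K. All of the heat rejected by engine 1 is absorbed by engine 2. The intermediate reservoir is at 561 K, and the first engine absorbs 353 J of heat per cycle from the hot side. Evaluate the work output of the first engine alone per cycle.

First-stage efficiency η₁ = 1 − T_m/T_H = 1 − 561.00/663.00 = 0.1538.
W₁ = η₁·Q_H = 0.1538 × 353 = 54.31 J.

W₁ ≈ 54.31 J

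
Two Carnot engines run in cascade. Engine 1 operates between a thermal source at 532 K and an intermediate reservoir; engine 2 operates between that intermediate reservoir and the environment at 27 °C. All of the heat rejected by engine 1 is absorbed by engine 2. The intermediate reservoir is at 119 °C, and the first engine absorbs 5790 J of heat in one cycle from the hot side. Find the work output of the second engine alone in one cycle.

W₂ ≈ 1000 J

T_C = 27 °C → 27 + 273.15 = 300.15 K.
T_m = 119 °C → 119 + 273.15 = 392.15 K.
Heat entering the second stage: Q_m = Q_H·(T_m/T_H) = 5790 × 392.15/532.00 = 4270 J.
Second-stage efficiency η₂ = 1 − T_C/T_m = 1 − 300.15/392.15 = 0.2346, so W₂ = η₂·Q_m = 1000 J.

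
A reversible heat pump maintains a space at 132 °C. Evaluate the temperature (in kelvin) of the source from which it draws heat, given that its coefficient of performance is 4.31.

T_C ≈ 311 K

T_H = 132 °C → 132 + 273.15 = 405.15 K.
COP_HP = T_H/(T_H − T_C) ⇒ T_C = T_H·(COP_HP − 1)/COP_HP = 405.15 × (4.31 − 1)/4.31 = 311 K.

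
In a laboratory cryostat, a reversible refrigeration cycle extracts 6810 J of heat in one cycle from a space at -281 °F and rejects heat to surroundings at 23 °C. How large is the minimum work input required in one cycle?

W_in ≈ 13500 J

T_H = 23 °C → 23 + 273.15 = 296.15 K.
T_C = -281 °F → (-281 − 32) × 5/9 = -173.89 °C = 99.26 K.
For a reversible refrigerator, COP_R = T_C/(T_H − T_C) = 99.26/196.89 = 0.5041.
W = Q_C/COP_R = 6810/0.5041 = 13500 J.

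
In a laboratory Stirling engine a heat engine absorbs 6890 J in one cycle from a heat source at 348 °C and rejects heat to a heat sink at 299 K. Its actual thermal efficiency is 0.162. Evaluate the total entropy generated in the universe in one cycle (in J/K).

T_H = 348 °C → 348 + 273.15 = 621.15 K.
W = η·Q_H = 0.162 × 6890 = 1116 J, so Q_C = Q_H − W = 5774 J.
Entropy balance on the reservoirs: −Q_H/T_H = -11.09 J/K, +Q_C/T_C = 19.31 J/K.
ΔS_univ = −Q_H/T_H + Q_C/T_C = 8.22 J/K (> 0, since η = 0.162 < η_Carnot = 0.519).

ΔS_univ ≈ 8.22 J/K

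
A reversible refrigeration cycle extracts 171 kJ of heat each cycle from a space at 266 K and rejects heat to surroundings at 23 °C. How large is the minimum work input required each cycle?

T_H = 23 °C → 23 + 273.15 = 296.15 K.
Carnot COP: COP_R = T_C/(T_H − T_C) = 266.00/30.15 = 8.8226.
W = Q_C/COP_R = 171/8.8226 = 19.4 kJ.

W_in ≈ 19.4 kJ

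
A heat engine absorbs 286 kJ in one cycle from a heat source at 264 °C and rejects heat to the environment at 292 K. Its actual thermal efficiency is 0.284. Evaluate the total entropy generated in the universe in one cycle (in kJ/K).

T_H = 264 °C → 264 + 273.15 = 537.15 K.
W = η·Q_H = 0.284 × 286 = 81.22 kJ, so Q_C = Q_H − W = 204.8 kJ.
Reservoir entropy changes: ΔS_H = −Q_H/T_H = −286/537.15 = -0.5324 kJ/K and ΔS_C = +Q_C/T_C = 204.8/292.00 = 0.7013 kJ/K.
ΔS_univ = −Q_H/T_H + Q_C/T_C = 0.1688 kJ/K (> 0, since η = 0.284 < η_Carnot = 0.456).

ΔS_univ ≈ 0.1688 kJ/K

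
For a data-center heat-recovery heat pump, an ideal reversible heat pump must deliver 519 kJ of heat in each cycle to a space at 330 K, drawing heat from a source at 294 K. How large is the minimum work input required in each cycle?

Reversible heating COP: COP_HP = T_H/(T_H − T_C) = 330.00/36.00 = 9.1667.
W = Q_H/COP_HP = 519/9.1667 = 56.6 kJ.

W_in ≈ 56.6 kJ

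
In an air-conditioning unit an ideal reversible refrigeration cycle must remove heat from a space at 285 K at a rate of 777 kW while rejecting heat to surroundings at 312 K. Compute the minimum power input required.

The reversible coefficient of performance is COP_R = T_C/(T_H − T_C) = 285.00/27.00 = 10.5556.
W = Q_C/COP_R = 777/10.5556 = 73.6 kW.

Ẇ_in ≈ 73.6 kW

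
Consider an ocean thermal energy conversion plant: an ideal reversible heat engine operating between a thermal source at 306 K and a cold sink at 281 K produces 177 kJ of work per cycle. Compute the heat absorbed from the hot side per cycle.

For a reversible engine, η = 1 − T_C/T_H = 1 − 281.00/306.00 = 0.0817.
Q_H = W/η = 177/0.0817 = 2170 kJ.

Q_H ≈ 2170 kJ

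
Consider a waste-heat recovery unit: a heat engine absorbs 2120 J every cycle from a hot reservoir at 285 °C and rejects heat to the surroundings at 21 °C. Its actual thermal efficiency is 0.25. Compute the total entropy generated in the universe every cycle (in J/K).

ΔS_univ ≈ 1.61 J/K

T_H = 285 °C → 285 + 273.15 = 558.15 K.
T_C = 21 °C → 21 + 273.15 = 294.15 K.
W = η·Q_H = 0.25 × 2120 = 530.0 J, so Q_C = Q_H − W = 1590 J.
Reservoir entropy changes: ΔS_H = −Q_H/T_H = −2120/558.15 = -3.798 J/K and ΔS_C = +Q_C/T_C = 1590/294.15 = 5.405 J/K.
ΔS_univ = −Q_H/T_H + Q_C/T_C = 1.61 J/K (> 0, since η = 0.25 < η_Carnot = 0.473).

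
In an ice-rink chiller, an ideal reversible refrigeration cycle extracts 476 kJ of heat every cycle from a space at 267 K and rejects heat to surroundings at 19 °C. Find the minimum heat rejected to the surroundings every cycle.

T_H = 19 °C → 19 + 273.15 = 292.15 K.
For a reversible cycle Q_H/Q_C = T_H/T_C, so Q_H = Q_C·T_H/T_C = 476 × 292.15/267.00 = 521 kJ.

Q_H ≈ 521 kJ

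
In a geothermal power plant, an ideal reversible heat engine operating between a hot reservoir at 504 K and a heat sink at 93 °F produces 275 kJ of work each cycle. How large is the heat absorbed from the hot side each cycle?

T_C = 93 °F → (93 − 32) × 5/9 = 33.89 °C = 307.04 K.
For a reversible engine, η = 1 − T_C/T_H = 1 − 307.04/504.00 = 0.3908.
Q_H = W/η = 275/0.3908 = 704 kJ.

Q_H ≈ 704 kJ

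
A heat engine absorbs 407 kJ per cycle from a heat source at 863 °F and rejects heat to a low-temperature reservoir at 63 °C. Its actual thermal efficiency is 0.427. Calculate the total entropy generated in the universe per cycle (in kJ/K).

ΔS_univ ≈ 0.140 kJ/K

T_H = 863 °F → (863 − 32) × 5/9 = 461.67 °C = 734.82 K.
T_C = 63 °C → 63 + 273.15 = 336.15 K.
W = η·Q_H = 0.427 × 407 = 173.8 kJ, so Q_C = Q_H − W = 233.2 kJ.
Reservoir entropy changes: ΔS_H = −Q_H/T_H = −407/734.82 = -0.5539 kJ/K and ΔS_C = +Q_C/T_C = 233.2/336.15 = 0.6938 kJ/K.
ΔS_univ = −Q_H/T_H + Q_C/T_C = 0.140 kJ/K (> 0, since η = 0.427 < η_Carnot = 0.543).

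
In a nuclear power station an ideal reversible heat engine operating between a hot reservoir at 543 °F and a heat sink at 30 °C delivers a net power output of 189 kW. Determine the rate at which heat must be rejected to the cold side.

T_H = 543 °F → (543 − 32) × 5/9 = 283.89 °C = 557.04 K.
T_C = 30 °C → 30 + 273.15 = 303.15 K.
Carnot efficiency: η = 1 − T_C/T_H = 1 − 303.15/557.04 = 0.4558.
Since Q_C/Q_H = T_C/T_H and Q_H = W/η, Q_C = W·T_C/(T_H − T_C) = 189 × 303.15/253.89 = 226 kW.

Q̇_C ≈ 226 kW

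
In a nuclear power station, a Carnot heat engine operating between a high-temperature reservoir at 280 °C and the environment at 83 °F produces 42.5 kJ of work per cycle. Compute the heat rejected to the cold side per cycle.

Q_C ≈ 50.9 kJ

T_H = 280 °C → 280 + 273.15 = 553.15 K.
T_C = 83 °F → (83 − 32) × 5/9 = 28.33 °C = 301.48 K.
η_rev = 1 − T_C/T_H = 1 − 301.48/553.15 = 0.4550.
Since Q_C/Q_H = T_C/T_H and Q_H = W/η, Q_C = W·T_C/(T_H − T_C) = 42.5 × 301.48/251.67 = 50.9 kJ.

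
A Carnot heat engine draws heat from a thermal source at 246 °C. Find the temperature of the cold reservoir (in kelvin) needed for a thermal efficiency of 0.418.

T_C ≈ 302.1 K

T_H = 246 °C → 246 + 273.15 = 519.15 K.
From η = 1 − T_C/T_H, T_C = T_H·(1 − η) = 519.15 × (1 − 0.418) = 302.1 K.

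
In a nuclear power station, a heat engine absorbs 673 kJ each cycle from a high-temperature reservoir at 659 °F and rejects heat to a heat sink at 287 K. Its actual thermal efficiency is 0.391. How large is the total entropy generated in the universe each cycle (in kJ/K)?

ΔS_univ ≈ 0.345 kJ/K

T_H = 659 °F → (659 − 32) × 5/9 = 348.33 °C = 621.48 K.
W = η·Q_H = 0.391 × 673 = 263.1 kJ, so Q_C = Q_H − W = 409.9 kJ.
Entropy balance on the reservoirs: −Q_H/T_H = -1.083 kJ/K, +Q_C/T_C = 1.428 kJ/K.
ΔS_univ = −Q_H/T_H + Q_C/T_C = 0.345 kJ/K (> 0, since η = 0.391 < η_Carnot = 0.538).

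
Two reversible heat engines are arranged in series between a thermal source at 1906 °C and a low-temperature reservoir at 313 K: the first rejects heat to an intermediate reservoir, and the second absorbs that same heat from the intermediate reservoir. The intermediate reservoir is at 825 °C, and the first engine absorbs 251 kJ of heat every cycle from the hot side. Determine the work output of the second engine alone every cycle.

W₂ ≈ 90.4 kJ

T_H = 1906 °C → 1906 + 273.15 = 2179.15 K.
T_m = 825 °C → 825 + 273.15 = 1098.15 K.
Heat entering the second stage: Q_m = Q_H·(T_m/T_H) = 251 × 1098.15/2179.15 = 126 kJ.
Second-stage efficiency η₂ = 1 − T_C/T_m = 1 − 313.00/1098.15 = 0.7150, so W₂ = η₂·Q_m = 90.4 kJ.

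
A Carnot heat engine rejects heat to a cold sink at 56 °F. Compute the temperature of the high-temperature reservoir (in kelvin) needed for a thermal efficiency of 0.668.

T_C = 56 °F → (56 − 32) × 5/9 = 13.33 °C = 286.48 K.
From η = 1 − T_C/T_H, solving for T_H gives T_H = T_C/(1 − η) = 286.48/(1 − 0.668) = 863 K.

T_H ≈ 863 K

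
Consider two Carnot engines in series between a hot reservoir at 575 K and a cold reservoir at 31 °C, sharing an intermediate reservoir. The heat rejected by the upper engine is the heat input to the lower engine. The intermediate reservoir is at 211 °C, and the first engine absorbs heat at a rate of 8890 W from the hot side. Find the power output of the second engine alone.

T_C = 31 °C → 31 + 273.15 = 304.15 K.
T_m = 211 °C → 211 + 273.15 = 484.15 K.
Heat entering the second stage: Q_m = Q_H·(T_m/T_H) = 8890 × 484.15/575.00 = 7490 W.
Second-stage efficiency η₂ = 1 − T_C/T_m = 1 − 304.15/484.15 = 0.3718, so W₂ = η₂·Q_m = 2780 W.

Ẇ₂ ≈ 2780 W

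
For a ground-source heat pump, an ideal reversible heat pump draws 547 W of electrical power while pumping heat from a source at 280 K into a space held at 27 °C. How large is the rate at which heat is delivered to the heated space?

Q̇_H ≈ 8148 W

T_H = 27 °C → 27 + 273.15 = 300.15 K.
COP_HP = T_H/(T_H − T_C) = 300.15/20.15 = 14.8958.
Q_H = COP_HP · W = 14.8958 × 547 = 8148 W.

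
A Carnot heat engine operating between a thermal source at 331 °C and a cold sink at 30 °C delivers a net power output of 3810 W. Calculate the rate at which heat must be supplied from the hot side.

T_H = 331 °C → 331 + 273.15 = 604.15 K.
T_C = 30 °C → 30 + 273.15 = 303.15 K.
The Carnot efficiency is η = 1 − T_C/T_H = 1 − 303.15/604.15 = 0.4982.
Q_H = W/η = 3810/0.4982 = 7650 W.

Q̇_H ≈ 7650 W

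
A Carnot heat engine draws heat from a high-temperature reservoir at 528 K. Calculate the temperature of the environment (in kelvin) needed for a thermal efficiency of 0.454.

From η = 1 − T_C/T_H, T_C = T_H·(1 − η) = 528.00 × (1 − 0.454) = 288.3 K.

T_C ≈ 288.3 K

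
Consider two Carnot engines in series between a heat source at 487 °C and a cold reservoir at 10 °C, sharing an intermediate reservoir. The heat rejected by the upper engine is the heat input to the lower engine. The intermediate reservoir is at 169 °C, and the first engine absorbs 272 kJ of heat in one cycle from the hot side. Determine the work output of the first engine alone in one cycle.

W₁ ≈ 114 kJ

T_H = 487 °C → 487 + 273.15 = 760.15 K.
T_C = 10 °C → 10 + 273.15 = 283.15 K.
T_m = 169 °C → 169 + 273.15 = 442.15 K.
First-stage efficiency η₁ = 1 − T_m/T_H = 1 − 442.15/760.15 = 0.4183.
W₁ = η₁·Q_H = 0.4183 × 272 = 114 kJ.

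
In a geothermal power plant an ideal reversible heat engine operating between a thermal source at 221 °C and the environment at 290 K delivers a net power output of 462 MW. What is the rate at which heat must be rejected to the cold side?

T_H = 221 °C → 221 + 273.15 = 494.15 K.
The Carnot efficiency is η = 1 − T_C/T_H = 1 − 290.00/494.15 = 0.4131.
Since Q_C/Q_H = T_C/T_H and Q_H = W/η, Q_C = W·T_C/(T_H − T_C) = 462 × 290.00/204.15 = 656 MW.

Q̇_C ≈ 656 MW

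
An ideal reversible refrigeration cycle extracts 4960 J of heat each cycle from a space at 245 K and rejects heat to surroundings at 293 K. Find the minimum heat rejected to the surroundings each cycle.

For a reversible cycle Q_H/Q_C = T_H/T_C, so Q_H = Q_C·T_H/T_C = 4960 × 293.00/245.00 = 5932 J.

Q_H ≈ 5932 J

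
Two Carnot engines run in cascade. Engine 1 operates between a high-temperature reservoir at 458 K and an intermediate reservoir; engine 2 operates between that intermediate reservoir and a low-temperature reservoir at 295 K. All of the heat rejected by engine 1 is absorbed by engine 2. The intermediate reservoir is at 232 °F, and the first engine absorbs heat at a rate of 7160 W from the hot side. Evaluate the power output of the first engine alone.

T_m = 232 °F → (232 − 32) × 5/9 = 111.11 °C = 384.26 K.
First-stage efficiency η₁ = 1 − T_m/T_H = 1 − 384.26/458.00 = 0.1610.
W₁ = η₁·Q_H = 0.1610 × 7160 = 1150 W.

Ẇ₁ ≈ 1150 W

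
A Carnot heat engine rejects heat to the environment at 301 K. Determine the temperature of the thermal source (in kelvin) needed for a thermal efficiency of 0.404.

From η = 1 − T_C/T_H, solving for T_H gives T_H = T_C/(1 − η) = 301.00/(1 − 0.404) = 505 K.

T_H ≈ 505 K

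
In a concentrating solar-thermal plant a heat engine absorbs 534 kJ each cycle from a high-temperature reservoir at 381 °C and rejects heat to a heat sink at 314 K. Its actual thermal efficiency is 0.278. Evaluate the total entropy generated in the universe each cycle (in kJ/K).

ΔS_univ ≈ 0.4115 kJ/K

T_H = 381 °C → 381 + 273.15 = 654.15 K.
W = η·Q_H = 0.278 × 534 = 148.5 kJ, so Q_C = Q_H − W = 385.5 kJ.
Reservoir entropy changes: ΔS_H = −Q_H/T_H = −534/654.15 = -0.8163 kJ/K and ΔS_C = +Q_C/T_C = 385.5/314.00 = 1.228 kJ/K.
ΔS_univ = −Q_H/T_H + Q_C/T_C = 0.4115 kJ/K (> 0, since η = 0.278 < η_Carnot = 0.520).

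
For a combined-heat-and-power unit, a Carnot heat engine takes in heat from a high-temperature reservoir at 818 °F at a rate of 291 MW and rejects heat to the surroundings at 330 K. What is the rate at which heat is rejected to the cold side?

T_H = 818 °F → (818 − 32) × 5/9 = 436.67 °C = 709.82 K.
Carnot efficiency: η = 1 − T_C/T_H = 1 − 330.00/709.82 = 0.5351.
For a reversible cycle Q_C/Q_H = T_C/T_H, so Q_C = 291 × 330.00/709.82 = 135 MW.

Q̇_C ≈ 135 MW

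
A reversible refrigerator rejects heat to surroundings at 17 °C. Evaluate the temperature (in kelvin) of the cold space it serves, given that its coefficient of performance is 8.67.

T_H = 17 °C → 17 + 273.15 = 290.15 K.
COP_R = T_C/(T_H − T_C) ⇒ T_C = T_H·COP_R/(1 + COP_R) = 290.15 × 8.67/(1 + 8.67) = 260 K.

T_C ≈ 260 K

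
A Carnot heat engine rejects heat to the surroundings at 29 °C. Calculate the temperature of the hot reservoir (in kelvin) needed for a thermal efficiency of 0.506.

T_H ≈ 612 K

T_C = 29 °C → 29 + 273.15 = 302.15 K.
From η = 1 − T_C/T_H, solving for T_H gives T_H = T_C/(1 − η) = 302.15/(1 − 0.506) = 612 K.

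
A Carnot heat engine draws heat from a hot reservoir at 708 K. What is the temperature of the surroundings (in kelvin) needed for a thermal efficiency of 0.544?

From η = 1 − T_C/T_H, T_C = T_H·(1 − η) = 708.00 × (1 − 0.544) = 323 K.

T_C ≈ 323 K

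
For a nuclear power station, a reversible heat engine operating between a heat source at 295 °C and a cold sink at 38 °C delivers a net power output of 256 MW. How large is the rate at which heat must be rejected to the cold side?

Q̇_C ≈ 310 MW

T_H = 295 °C → 295 + 273.15 = 568.15 K.
T_C = 38 °C → 38 + 273.15 = 311.15 K.
η_rev = 1 − T_C/T_H = 1 − 311.15/568.15 = 0.4523.
Since Q_C/Q_H = T_C/T_H and Q_H = W/η, Q_C = W·T_C/(T_H − T_C) = 256 × 311.15/257.00 = 310 MW.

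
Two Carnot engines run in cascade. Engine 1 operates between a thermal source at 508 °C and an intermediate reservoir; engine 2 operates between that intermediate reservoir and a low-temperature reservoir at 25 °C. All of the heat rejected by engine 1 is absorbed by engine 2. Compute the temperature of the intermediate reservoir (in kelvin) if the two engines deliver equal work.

T_m ≈ 540 K

T_H = 508 °C → 508 + 273.15 = 781.15 K.
T_C = 25 °C → 25 + 273.15 = 298.15 K.
For reversible stages Q_m = Q_H·(T_m/T_H). Setting W₁ = Q_H(1 − T_m/T_H) equal to W₂ = Q_m(1 − T_C/T_m) = Q_H·(T_m − T_C)/T_H gives T_H − T_m = T_m − T_C, so T_m = (T_H + T_C)/2 = (781.15 + 298.15)/2 = 540 K.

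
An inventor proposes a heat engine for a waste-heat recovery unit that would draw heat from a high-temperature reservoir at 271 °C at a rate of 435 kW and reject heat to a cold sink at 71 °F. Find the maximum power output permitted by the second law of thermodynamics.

T_H = 271 °C → 271 + 273.15 = 544.15 K.
T_C = 71 °F → (71 − 32) × 5/9 = 21.67 °C = 294.82 K.
No engine can exceed the Carnot limit: η_max = 1 − T_C/T_H = 1 − 294.82/544.15 = 0.4582.
W_max = η_max · Q_H = 0.4582 × 435 = 199.3 kW.

Ẇ_max ≈ 199.3 kW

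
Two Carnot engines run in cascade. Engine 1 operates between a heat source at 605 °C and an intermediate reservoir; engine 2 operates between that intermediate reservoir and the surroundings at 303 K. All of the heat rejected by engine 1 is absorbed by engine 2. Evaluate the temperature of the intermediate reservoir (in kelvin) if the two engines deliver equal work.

T_m ≈ 591 K

T_H = 605 °C → 605 + 273.15 = 878.15 K.
For reversible stages Q_m = Q_H·(T_m/T_H). Setting W₁ = Q_H(1 − T_m/T_H) equal to W₂ = Q_m(1 − T_C/T_m) = Q_H·(T_m − T_C)/T_H gives T_H − T_m = T_m − T_C, so T_m = (T_H + T_C)/2 = (878.15 + 303.00)/2 = 591 K.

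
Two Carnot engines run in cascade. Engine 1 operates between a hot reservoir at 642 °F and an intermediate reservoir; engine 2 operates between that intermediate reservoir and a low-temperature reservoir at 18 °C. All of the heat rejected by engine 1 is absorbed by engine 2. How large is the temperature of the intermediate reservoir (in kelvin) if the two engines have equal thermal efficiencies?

T_H = 642 °F → (642 − 32) × 5/9 = 338.89 °C = 612.04 K.
T_C = 18 °C → 18 + 273.15 = 291.15 K.
Equal efficiencies require 1 − T_m/T_H = 1 − T_C/T_m, i.e. T_m/T_H = T_C/T_m, so T_m = √(T_H·T_C) = √(612.04 × 291.15) = 422 K.

T_m ≈ 422 K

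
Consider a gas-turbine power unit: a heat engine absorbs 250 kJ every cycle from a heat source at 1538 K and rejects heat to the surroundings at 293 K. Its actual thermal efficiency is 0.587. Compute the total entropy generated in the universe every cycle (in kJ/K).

ΔS_univ ≈ 0.190 kJ/K

W = η·Q_H = 0.587 × 250 = 146.8 kJ, so Q_C = Q_H − W = 103.2 kJ.
The hot reservoir loses entropy Q_H/T_H = 250/1538.00 = 0.1625 kJ/K; the cold reservoir gains Q_C/T_C = 103.2/293.00 = 0.3524 kJ/K.
ΔS_univ = −Q_H/T_H + Q_C/T_C = 0.190 kJ/K (> 0, since η = 0.587 < η_Carnot = 0.809).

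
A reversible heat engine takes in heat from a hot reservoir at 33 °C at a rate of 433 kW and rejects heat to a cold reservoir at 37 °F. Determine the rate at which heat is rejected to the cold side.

T_H = 33 °C → 33 + 273.15 = 306.15 K.
T_C = 37 °F → (37 − 32) × 5/9 = 2.78 °C = 275.93 K.
Since the cycle is reversible, η = 1 − T_C/T_H = 1 − 275.93/306.15 = 0.0987.
For a reversible cycle Q_C/Q_H = T_C/T_H, so Q_C = 433 × 275.93/306.15 = 390.3 kW.

Q̇_C ≈ 390.3 kW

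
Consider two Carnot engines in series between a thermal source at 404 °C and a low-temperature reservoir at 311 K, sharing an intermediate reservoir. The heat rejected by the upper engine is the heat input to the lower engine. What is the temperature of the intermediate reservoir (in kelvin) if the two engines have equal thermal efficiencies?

T_H = 404 °C → 404 + 273.15 = 677.15 K.
Equal efficiencies require 1 − T_m/T_H = 1 − T_C/T_m, i.e. T_m/T_H = T_C/T_m, so T_m = √(T_H·T_C) = √(677.15 × 311.00) = 458.9 K.

T_m ≈ 458.9 K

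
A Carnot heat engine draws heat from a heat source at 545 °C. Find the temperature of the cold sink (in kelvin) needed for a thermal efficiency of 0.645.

T_C ≈ 290.4 K

T_H = 545 °C → 545 + 273.15 = 818.15 K.
From η = 1 − T_C/T_H, T_C = T_H·(1 − η) = 818.15 × (1 − 0.645) = 290.4 K.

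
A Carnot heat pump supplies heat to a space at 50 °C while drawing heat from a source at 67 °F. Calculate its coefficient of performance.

T_H = 50 °C → 50 + 273.15 = 323.15 K.
T_C = 67 °F → (67 − 32) × 5/9 = 19.44 °C = 292.59 K.
For a reversible heat pump, COP_HP = T_H/(T_H − T_C) = 323.15/(323.15 − 292.59) = 10.6.

COP_HP ≈ 10.6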